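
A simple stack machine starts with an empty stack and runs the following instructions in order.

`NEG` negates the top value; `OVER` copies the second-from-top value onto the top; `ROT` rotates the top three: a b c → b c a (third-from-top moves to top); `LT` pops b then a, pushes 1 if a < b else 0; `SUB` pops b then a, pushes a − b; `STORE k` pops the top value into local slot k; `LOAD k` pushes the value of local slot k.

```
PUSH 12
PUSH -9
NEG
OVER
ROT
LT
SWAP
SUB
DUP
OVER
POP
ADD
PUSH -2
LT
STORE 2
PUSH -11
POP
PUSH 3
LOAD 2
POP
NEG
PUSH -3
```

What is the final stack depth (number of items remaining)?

2

PUSH 12  : 12
PUSH -9  : 12 -9
NEG      : 12 9
OVER     : 12 9 12
ROT      : 9 12 12
LT       : 9 0
SWAP     : 0 9
SUB      : -9
DUP      : -9 -9
OVER     : -9 -9 -9
POP      : -9 -9
ADD      : -18
PUSH -2  : -18 -2
LT       : 1
STORE 2  : (empty)
PUSH -11 : -11
POP      : (empty)
PUSH 3   : 3
LOAD 2   : 3 1
POP      : 3
NEG      : -3
PUSH -3  : -3 -3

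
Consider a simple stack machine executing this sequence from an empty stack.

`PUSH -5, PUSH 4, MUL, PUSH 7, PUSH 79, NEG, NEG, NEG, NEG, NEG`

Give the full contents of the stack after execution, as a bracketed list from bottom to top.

PUSH -5  [-5]
PUSH 4   [-5, 4]
MUL      [-20]
PUSH 7   [-20, 7]
PUSH 79  [-20, 7, 79]
NEG      [-20, 7, -79]
NEG      [-20, 7, 79]
NEG      [-20, 7, -79]
NEG      [-20, 7, 79]
NEG      [-20, 7, -79]

[-20, 7, -79]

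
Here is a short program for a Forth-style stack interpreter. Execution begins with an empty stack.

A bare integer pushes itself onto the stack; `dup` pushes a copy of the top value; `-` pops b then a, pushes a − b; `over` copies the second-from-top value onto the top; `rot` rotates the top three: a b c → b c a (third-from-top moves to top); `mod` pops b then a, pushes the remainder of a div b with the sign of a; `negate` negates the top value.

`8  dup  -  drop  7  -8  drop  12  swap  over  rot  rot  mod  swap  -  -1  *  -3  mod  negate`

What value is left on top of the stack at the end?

8       8
dup     8 8
-       0
drop    (empty)
7       7
-8      7 -8
drop    7
12      7 12
swap    12 7
over    12 7 12
rot     7 12 12
rot     12 12 7
mod     12 5
swap    5 12
-       -7
-1      -7 -1
*       7
-3      7 -3
mod     1
negate  -1

-1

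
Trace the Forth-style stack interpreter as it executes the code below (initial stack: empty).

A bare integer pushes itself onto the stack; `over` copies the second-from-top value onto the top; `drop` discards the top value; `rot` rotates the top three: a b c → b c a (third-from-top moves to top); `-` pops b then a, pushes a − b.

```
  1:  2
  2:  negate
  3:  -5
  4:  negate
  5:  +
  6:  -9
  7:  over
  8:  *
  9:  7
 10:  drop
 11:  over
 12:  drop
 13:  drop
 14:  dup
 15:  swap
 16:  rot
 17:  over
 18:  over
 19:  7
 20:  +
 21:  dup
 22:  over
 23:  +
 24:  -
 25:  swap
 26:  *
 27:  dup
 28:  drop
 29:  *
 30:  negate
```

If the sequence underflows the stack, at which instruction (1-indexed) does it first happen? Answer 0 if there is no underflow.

16

2      : 2
negate : -2
-5     : -2 -5
negate : -2 5
+      : 3
-9     : 3 -9
over   : 3 -9 3
*      : 3 -27
7      : 3 -27 7
drop   : 3 -27
over   : 3 -27 3
drop   : 3 -27
drop   : 3
dup    : 3 3
swap   : 3 3
rot  — needs 3 operands, stack has 2 → underflow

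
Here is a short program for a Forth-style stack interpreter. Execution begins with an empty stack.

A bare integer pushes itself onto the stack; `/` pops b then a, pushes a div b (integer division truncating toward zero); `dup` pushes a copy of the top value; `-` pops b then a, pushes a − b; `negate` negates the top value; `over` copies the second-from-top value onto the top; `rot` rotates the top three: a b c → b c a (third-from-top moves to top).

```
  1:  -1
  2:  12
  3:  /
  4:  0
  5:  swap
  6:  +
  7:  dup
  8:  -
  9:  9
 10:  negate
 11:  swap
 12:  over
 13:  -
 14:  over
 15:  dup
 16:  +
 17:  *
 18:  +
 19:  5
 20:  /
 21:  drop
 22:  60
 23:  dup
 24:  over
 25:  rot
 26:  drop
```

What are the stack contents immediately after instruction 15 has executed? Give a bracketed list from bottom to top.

[-9, 9, -9, -9]

-1      -1
12      -1 12
/       0
0       0 0
swap    0 0
+       0
dup     0 0
-       0
9       0 9
negate  0 -9
swap    -9 0
over    -9 0 -9
-       -9 9
over    -9 9 -9
dup     -9 9 -9 -9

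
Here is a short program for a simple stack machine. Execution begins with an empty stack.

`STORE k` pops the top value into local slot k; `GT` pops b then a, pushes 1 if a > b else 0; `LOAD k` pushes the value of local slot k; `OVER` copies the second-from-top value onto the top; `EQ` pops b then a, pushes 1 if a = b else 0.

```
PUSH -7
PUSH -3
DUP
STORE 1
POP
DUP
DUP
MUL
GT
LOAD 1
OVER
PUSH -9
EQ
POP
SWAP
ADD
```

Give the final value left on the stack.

PUSH -7 -> [-7]
PUSH -3 -> [-7, -3]
DUP     -> [-7, -3, -3]
STORE 1 -> [-7, -3]
POP     -> [-7]
DUP     -> [-7, -7]
DUP     -> [-7, -7, -7]
MUL     -> [-7, 49]
GT      -> [0]
LOAD 1  -> [0, -3]
OVER    -> [0, -3, 0]
PUSH -9 -> [0, -3, 0, -9]
EQ      -> [0, -3, 0]
POP     -> [0, -3]
SWAP    -> [-3, 0]
ADD     -> [-3]

-3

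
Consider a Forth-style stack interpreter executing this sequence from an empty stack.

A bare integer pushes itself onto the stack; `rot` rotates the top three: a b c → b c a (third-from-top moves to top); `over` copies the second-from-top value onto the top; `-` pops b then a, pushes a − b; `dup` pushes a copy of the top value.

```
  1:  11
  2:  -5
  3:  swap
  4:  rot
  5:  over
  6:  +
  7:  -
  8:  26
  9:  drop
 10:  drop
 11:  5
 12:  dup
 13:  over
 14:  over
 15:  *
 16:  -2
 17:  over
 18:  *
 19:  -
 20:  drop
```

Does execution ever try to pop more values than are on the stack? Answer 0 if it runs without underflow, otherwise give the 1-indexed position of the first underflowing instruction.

11   : [11]
-5   : [11, -5]
swap : [-5, 11]
rot  — needs 3 operands, stack has 2 → underflow

4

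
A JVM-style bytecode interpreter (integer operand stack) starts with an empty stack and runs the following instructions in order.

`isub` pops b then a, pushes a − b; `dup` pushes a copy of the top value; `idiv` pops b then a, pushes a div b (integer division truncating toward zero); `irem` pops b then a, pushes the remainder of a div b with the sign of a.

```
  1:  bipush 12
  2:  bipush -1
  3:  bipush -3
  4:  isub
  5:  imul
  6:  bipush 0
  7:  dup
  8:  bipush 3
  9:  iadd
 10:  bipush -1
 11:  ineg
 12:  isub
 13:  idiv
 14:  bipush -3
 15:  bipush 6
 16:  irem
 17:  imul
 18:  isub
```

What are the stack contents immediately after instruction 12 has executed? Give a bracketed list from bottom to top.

[24, 0, 2]

bipush 12 : [12]
bipush -1 : [12, -1]
bipush -3 : [12, -1, -3]
isub      : [12, 2]
imul      : [24]
bipush 0  : [24, 0]
dup       : [24, 0, 0]
bipush 3  : [24, 0, 0, 3]
iadd      : [24, 0, 3]
bipush -1 : [24, 0, 3, -1]
ineg      : [24, 0, 3, 1]
isub      : [24, 0, 2]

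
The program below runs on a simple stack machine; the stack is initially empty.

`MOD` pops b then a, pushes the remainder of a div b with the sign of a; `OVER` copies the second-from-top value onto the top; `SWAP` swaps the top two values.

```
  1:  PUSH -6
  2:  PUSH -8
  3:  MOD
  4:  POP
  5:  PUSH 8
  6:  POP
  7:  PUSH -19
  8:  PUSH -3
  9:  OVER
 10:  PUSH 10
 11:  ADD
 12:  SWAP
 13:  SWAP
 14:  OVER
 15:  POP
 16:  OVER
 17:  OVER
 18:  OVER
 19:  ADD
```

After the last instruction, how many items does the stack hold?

PUSH -6  → -6
PUSH -8  → -6 -8
MOD      → -6
POP      → (empty)
PUSH 8   → 8
POP      → (empty)
PUSH -19 → -19
PUSH -3  → -19 -3
OVER     → -19 -3 -19
PUSH 10  → -19 -3 -19 10
ADD      → -19 -3 -9
SWAP     → -19 -9 -3
SWAP     → -19 -3 -9
OVER     → -19 -3 -9 -3
POP      → -19 -3 -9
OVER     → -19 -3 -9 -3
OVER     → -19 -3 -9 -3 -9
OVER     → -19 -3 -9 -3 -9 -3
ADD      → -19 -3 -9 -3 -12

5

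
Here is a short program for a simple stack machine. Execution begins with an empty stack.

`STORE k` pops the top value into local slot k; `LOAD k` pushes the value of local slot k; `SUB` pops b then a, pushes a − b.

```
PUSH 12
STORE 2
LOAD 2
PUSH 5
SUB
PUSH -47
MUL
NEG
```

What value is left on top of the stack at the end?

PUSH 12  -> 12
STORE 2  -> (empty)
LOAD 2   -> 12
PUSH 5   -> 12 5
SUB      -> 7
PUSH -47 -> 7 -47
MUL      -> -329
NEG      -> 329

329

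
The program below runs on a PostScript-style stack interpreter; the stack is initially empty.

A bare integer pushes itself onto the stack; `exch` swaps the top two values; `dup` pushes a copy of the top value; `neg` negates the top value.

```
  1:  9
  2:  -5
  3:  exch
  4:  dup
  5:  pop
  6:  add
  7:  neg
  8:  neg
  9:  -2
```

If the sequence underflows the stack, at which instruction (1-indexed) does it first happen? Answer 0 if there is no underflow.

9    -> [9]
-5   -> [9, -5]
exch -> [-5, 9]
dup  -> [-5, 9, 9]
pop  -> [-5, 9]
add  -> [4]
neg  -> [-4]
neg  -> [4]
-2   -> [4, -2]

0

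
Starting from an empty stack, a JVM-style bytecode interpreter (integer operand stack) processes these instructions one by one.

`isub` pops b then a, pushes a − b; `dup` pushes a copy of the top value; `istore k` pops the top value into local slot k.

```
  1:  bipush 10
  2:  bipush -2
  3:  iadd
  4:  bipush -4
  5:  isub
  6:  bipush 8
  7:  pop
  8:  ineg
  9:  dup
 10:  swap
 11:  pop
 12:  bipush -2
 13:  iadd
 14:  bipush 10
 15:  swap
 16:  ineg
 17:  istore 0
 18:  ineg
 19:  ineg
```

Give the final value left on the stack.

10

bipush 10 : 10
bipush -2 : 10 -2
iadd      : 8
bipush -4 : 8 -4
isub      : 12
bipush 8  : 12 8
pop       : 12
ineg      : -12
dup       : -12 -12
swap      : -12 -12
pop       : -12
bipush -2 : -12 -2
iadd      : -14
bipush 10 : -14 10
swap      : 10 -14
ineg      : 10 14
istore 0  : 10
ineg      : -10
ineg      : 10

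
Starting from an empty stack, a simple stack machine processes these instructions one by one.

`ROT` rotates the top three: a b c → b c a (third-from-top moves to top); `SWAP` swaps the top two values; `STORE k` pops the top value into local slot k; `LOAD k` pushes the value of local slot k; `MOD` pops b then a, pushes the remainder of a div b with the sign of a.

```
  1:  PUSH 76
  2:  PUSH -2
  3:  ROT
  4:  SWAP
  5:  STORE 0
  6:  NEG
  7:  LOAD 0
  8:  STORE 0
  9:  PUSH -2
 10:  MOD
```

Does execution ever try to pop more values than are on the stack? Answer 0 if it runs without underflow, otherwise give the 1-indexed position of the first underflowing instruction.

3

PUSH 76  76
PUSH -2  76 -2
ROT  — needs 3 operands, stack has 2 → underflow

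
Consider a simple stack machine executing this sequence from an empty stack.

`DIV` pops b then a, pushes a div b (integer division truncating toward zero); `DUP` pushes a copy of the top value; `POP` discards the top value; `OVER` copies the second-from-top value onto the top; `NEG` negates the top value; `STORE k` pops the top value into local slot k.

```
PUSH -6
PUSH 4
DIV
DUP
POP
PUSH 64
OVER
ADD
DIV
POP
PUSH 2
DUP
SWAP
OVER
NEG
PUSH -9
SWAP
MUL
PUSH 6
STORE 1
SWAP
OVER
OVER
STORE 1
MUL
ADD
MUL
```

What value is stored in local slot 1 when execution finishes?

2

PUSH -6 -> -6
PUSH 4  -> -6 4
DIV     -> -1
DUP     -> -1 -1
POP     -> -1
PUSH 64 -> -1 64
OVER    -> -1 64 -1
ADD     -> -1 63
DIV     -> 0
POP     -> (empty)
PUSH 2  -> 2
DUP     -> 2 2
SWAP    -> 2 2
OVER    -> 2 2 2
NEG     -> 2 2 -2
PUSH -9 -> 2 2 -2 -9
SWAP    -> 2 2 -9 -2
MUL     -> 2 2 18
PUSH 6  -> 2 2 18 6
STORE 1 -> 2 2 18
SWAP    -> 2 18 2
OVER    -> 2 18 2 18
OVER    -> 2 18 2 18 2
STORE 1 -> 2 18 2 18
MUL     -> 2 18 36
ADD     -> 2 54
MUL     -> 108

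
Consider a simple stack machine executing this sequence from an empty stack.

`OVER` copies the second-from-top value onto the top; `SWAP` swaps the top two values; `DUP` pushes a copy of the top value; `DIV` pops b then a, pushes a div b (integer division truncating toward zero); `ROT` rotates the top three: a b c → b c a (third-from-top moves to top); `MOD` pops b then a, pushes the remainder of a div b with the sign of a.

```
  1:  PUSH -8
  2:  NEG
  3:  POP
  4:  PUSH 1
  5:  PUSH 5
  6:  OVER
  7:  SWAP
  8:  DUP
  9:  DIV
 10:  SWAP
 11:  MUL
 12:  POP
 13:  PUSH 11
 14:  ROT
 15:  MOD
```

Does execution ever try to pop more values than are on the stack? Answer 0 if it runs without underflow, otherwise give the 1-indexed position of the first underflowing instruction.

14

PUSH -8 -> -8
NEG     -> 8
POP     -> (empty)
PUSH 1  -> 1
PUSH 5  -> 1 5
OVER    -> 1 5 1
SWAP    -> 1 1 5
DUP     -> 1 1 5 5
DIV     -> 1 1 1
SWAP    -> 1 1 1
MUL     -> 1 1
POP     -> 1
PUSH 11 -> 1 11
ROT  — needs 3 operands, stack has 2 → underflow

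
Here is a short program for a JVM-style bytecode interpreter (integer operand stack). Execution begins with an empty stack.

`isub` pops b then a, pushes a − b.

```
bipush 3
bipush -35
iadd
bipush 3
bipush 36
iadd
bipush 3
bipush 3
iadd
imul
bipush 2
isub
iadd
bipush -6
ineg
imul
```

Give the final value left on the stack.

1200

bipush 3    3
bipush -35  3 -35
iadd        -32
bipush 3    -32 3
bipush 36   -32 3 36
iadd        -32 39
bipush 3    -32 39 3
bipush 3    -32 39 3 3
iadd        -32 39 6
imul        -32 234
bipush 2    -32 234 2
isub        -32 232
iadd        200
bipush -6   200 -6
ineg        200 6
imul        1200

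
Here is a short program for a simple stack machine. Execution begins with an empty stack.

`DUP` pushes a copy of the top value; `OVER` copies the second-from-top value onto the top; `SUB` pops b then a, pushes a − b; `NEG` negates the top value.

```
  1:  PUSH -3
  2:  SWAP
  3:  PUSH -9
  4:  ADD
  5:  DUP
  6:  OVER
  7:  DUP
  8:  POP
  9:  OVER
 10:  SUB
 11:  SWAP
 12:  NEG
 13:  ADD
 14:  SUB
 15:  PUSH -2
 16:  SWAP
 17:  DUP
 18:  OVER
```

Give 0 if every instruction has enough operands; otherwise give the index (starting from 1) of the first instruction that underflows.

2

PUSH -3 → [-3]
SWAP  — needs 2 operands, stack has 1 → underflow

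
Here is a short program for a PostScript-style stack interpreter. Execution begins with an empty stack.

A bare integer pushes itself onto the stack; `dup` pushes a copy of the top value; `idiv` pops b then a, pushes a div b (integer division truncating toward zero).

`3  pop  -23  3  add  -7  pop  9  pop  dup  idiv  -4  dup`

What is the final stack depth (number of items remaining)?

3    → 3
pop  → (empty)
-23  → -23
3    → -23 3
add  → -20
-7   → -20 -7
pop  → -20
9    → -20 9
pop  → -20
dup  → -20 -20
idiv → 1
-4   → 1 -4
dup  → 1 -4 -4

3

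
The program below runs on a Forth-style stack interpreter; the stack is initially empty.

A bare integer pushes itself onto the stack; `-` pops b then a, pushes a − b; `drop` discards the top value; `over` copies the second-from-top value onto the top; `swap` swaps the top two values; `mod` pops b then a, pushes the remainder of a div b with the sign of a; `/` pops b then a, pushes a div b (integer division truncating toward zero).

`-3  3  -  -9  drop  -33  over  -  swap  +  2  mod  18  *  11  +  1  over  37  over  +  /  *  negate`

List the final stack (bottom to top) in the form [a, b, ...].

[-7, 0]

-3     -> -3
3      -> -3 3
-      -> -6
-9     -> -6 -9
drop   -> -6
-33    -> -6 -33
over   -> -6 -33 -6
-      -> -6 -27
swap   -> -27 -6
+      -> -33
2      -> -33 2
mod    -> -1
18     -> -1 18
*      -> -18
11     -> -18 11
+      -> -7
1      -> -7 1
over   -> -7 1 -7
37     -> -7 1 -7 37
over   -> -7 1 -7 37 -7
+      -> -7 1 -7 30
/      -> -7 1 0
*      -> -7 0
negate -> -7 0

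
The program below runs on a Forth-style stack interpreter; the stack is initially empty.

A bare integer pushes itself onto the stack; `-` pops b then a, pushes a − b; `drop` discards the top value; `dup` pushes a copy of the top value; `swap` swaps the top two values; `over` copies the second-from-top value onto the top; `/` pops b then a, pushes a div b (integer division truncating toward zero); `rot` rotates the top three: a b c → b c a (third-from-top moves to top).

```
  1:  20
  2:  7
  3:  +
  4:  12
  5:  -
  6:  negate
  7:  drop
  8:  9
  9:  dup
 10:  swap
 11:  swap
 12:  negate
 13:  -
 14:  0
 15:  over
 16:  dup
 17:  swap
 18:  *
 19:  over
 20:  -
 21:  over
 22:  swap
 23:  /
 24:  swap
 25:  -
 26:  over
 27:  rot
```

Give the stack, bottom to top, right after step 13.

[18]

20     : [20]
7      : [20, 7]
+      : [27]
12     : [27, 12]
-      : [15]
negate : [-15]
drop   : []
9      : [9]
dup    : [9, 9]
swap   : [9, 9]
swap   : [9, 9]
negate : [9, -9]
-      : [18]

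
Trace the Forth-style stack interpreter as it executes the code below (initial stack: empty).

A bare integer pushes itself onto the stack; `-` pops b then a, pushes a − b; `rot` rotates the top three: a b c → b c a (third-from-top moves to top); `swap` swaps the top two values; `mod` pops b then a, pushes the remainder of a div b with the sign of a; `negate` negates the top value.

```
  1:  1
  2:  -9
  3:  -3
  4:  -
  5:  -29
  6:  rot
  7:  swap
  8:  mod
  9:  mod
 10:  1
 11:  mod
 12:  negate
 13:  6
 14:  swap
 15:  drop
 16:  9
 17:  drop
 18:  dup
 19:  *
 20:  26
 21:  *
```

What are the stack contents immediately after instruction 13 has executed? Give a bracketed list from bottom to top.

[0, 6]

1      -> [1]
-9     -> [1, -9]
-3     -> [1, -9, -3]
-      -> [1, -6]
-29    -> [1, -6, -29]
rot    -> [-6, -29, 1]
swap   -> [-6, 1, -29]
mod    -> [-6, 1]
mod    -> [0]
1      -> [0, 1]
mod    -> [0]
negate -> [0]
6      -> [0, 6]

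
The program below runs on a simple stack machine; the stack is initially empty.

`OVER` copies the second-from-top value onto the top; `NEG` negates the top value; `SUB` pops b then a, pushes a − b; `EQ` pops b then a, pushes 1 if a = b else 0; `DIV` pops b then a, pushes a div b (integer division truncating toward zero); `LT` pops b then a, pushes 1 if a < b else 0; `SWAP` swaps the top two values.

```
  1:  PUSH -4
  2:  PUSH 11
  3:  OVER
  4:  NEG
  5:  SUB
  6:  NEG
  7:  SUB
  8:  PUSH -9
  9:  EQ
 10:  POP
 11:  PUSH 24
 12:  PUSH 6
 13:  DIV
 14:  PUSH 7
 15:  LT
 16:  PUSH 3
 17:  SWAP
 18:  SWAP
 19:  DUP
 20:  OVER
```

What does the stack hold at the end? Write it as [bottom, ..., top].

[1, 3, 3, 3]

PUSH -4 → [-4]
PUSH 11 → [-4, 11]
OVER    → [-4, 11, -4]
NEG     → [-4, 11, 4]
SUB     → [-4, 7]
NEG     → [-4, -7]
SUB     → [3]
PUSH -9 → [3, -9]
EQ      → [0]
POP     → []
PUSH 24 → [24]
PUSH 6  → [24, 6]
DIV     → [4]
PUSH 7  → [4, 7]
LT      → [1]
PUSH 3  → [1, 3]
SWAP    → [3, 1]
SWAP    → [1, 3]
DUP     → [1, 3, 3]
OVER    → [1, 3, 3, 3]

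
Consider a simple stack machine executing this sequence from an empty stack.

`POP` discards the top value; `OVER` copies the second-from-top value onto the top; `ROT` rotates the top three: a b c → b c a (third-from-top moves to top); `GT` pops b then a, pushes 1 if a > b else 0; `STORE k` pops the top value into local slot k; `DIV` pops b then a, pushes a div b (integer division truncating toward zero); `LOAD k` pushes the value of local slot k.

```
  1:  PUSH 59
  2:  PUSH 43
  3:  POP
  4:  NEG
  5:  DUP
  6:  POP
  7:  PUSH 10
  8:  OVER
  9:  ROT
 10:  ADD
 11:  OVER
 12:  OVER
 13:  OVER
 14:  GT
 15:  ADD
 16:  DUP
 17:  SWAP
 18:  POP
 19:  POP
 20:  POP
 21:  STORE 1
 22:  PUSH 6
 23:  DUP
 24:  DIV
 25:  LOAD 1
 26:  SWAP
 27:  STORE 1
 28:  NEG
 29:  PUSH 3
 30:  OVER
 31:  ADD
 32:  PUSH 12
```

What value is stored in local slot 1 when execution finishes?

1

PUSH 59  [59]
PUSH 43  [59, 43]
POP      [59]
NEG      [-59]
DUP      [-59, -59]
POP      [-59]
PUSH 10  [-59, 10]
OVER     [-59, 10, -59]
ROT      [10, -59, -59]
ADD      [10, -118]
OVER     [10, -118, 10]
OVER     [10, -118, 10, -118]
OVER     [10, -118, 10, -118, 10]
GT       [10, -118, 10, 0]
ADD      [10, -118, 10]
DUP      [10, -118, 10, 10]
SWAP     [10, -118, 10, 10]
POP      [10, -118, 10]
POP      [10, -118]
POP      [10]
STORE 1  []
PUSH 6   [6]
DUP      [6, 6]
DIV      [1]
LOAD 1   [1, 10]
SWAP     [10, 1]
STORE 1  [10]
NEG      [-10]
PUSH 3   [-10, 3]
OVER     [-10, 3, -10]
ADD      [-10, -7]
PUSH 12  [-10, -7, 12]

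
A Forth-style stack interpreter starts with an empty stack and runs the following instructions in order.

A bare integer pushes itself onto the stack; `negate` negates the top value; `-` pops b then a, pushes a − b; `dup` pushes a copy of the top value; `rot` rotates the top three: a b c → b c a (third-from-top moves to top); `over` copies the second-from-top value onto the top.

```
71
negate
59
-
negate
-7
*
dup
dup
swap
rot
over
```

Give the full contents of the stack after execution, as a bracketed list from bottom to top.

71     -> [71]
negate -> [-71]
59     -> [-71, 59]
-      -> [-130]
negate -> [130]
-7     -> [130, -7]
*      -> [-910]
dup    -> [-910, -910]
dup    -> [-910, -910, -910]
swap   -> [-910, -910, -910]
rot    -> [-910, -910, -910]
over   -> [-910, -910, -910, -910]

[-910, -910, -910, -910]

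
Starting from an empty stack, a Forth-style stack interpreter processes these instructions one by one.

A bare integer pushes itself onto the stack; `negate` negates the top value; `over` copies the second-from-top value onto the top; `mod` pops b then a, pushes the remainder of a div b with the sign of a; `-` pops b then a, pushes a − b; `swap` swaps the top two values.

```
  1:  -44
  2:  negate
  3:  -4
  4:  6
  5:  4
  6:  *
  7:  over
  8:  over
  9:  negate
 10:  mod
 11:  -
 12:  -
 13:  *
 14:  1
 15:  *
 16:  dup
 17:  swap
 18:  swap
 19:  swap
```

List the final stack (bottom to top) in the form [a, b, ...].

-44    : -44
negate : 44
-4     : 44 -4
6      : 44 -4 6
4      : 44 -4 6 4
*      : 44 -4 24
over   : 44 -4 24 -4
over   : 44 -4 24 -4 24
negate : 44 -4 24 -4 -24
mod    : 44 -4 24 -4
-      : 44 -4 28
-      : 44 -32
*      : -1408
1      : -1408 1
*      : -1408
dup    : -1408 -1408
swap   : -1408 -1408
swap   : -1408 -1408
swap   : -1408 -1408

[-1408, -1408]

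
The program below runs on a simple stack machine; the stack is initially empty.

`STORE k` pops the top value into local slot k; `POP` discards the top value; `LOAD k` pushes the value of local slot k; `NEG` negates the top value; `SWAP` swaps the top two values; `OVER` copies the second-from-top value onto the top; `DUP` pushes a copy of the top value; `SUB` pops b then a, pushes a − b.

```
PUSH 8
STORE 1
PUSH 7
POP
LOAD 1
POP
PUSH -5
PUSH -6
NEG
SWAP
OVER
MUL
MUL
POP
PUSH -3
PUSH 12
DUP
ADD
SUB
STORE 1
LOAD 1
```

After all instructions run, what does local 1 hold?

-27

PUSH 8  -> 8
STORE 1 -> (empty)
PUSH 7  -> 7
POP     -> (empty)
LOAD 1  -> 8
POP     -> (empty)
PUSH -5 -> -5
PUSH -6 -> -5 -6
NEG     -> -5 6
SWAP    -> 6 -5
OVER    -> 6 -5 6
MUL     -> 6 -30
MUL     -> -180
POP     -> (empty)
PUSH -3 -> -3
PUSH 12 -> -3 12
DUP     -> -3 12 12
ADD     -> -3 24
SUB     -> -27
STORE 1 -> (empty)
LOAD 1  -> -27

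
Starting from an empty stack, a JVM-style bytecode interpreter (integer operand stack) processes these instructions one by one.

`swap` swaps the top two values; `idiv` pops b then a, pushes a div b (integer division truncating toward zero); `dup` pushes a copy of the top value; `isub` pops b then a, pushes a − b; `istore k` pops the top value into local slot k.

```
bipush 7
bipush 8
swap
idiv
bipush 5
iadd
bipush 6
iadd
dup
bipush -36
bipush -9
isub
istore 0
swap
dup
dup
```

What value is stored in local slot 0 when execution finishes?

bipush 7   : [7]
bipush 8   : [7, 8]
swap       : [8, 7]
idiv       : [1]
bipush 5   : [1, 5]
iadd       : [6]
bipush 6   : [6, 6]
iadd       : [12]
dup        : [12, 12]
bipush -36 : [12, 12, -36]
bipush -9  : [12, 12, -36, -9]
isub       : [12, 12, -27]
istore 0   : [12, 12]
swap       : [12, 12]
dup        : [12, 12, 12]
dup        : [12, 12, 12, 12]

-27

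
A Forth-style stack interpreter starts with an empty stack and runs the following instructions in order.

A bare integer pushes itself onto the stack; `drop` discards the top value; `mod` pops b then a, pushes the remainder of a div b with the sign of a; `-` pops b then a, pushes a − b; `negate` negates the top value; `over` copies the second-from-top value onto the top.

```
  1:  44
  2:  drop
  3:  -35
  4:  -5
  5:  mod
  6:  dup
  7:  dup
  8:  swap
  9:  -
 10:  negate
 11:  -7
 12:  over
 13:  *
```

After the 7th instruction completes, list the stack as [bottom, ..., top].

44   -> [44]
drop -> []
-35  -> [-35]
-5   -> [-35, -5]
mod  -> [0]
dup  -> [0, 0]
dup  -> [0, 0, 0]

[0, 0, 0]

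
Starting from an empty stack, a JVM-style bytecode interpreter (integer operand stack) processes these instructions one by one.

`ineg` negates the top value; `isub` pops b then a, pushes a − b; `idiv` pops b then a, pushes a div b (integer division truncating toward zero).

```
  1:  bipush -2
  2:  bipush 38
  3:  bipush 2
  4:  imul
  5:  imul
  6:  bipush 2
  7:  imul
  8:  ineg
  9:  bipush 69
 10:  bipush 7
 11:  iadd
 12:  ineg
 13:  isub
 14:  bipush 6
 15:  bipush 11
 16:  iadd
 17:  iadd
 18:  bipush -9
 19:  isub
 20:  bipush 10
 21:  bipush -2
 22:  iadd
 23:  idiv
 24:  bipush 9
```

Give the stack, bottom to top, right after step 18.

[397, -9]

bipush -2  [-2]
bipush 38  [-2, 38]
bipush 2   [-2, 38, 2]
imul       [-2, 76]
imul       [-152]
bipush 2   [-152, 2]
imul       [-304]
ineg       [304]
bipush 69  [304, 69]
bipush 7   [304, 69, 7]
iadd       [304, 76]
ineg       [304, -76]
isub       [380]
bipush 6   [380, 6]
bipush 11  [380, 6, 11]
iadd       [380, 17]
iadd       [397]
bipush -9  [397, -9]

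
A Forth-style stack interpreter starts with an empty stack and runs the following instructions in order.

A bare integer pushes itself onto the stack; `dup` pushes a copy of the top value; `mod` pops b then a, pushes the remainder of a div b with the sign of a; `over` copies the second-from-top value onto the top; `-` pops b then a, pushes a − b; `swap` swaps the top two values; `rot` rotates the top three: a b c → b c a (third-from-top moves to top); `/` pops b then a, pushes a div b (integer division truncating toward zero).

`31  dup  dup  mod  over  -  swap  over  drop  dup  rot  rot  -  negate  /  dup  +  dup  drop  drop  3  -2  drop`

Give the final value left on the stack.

3

31     -> 31
dup    -> 31 31
dup    -> 31 31 31
mod    -> 31 0
over   -> 31 0 31
-      -> 31 -31
swap   -> -31 31
over   -> -31 31 -31
drop   -> -31 31
dup    -> -31 31 31
rot    -> 31 31 -31
rot    -> 31 -31 31
-      -> 31 -62
negate -> 31 62
/      -> 0
dup    -> 0 0
+      -> 0
dup    -> 0 0
drop   -> 0
drop   -> (empty)
3      -> 3
-2     -> 3 -2
drop   -> 3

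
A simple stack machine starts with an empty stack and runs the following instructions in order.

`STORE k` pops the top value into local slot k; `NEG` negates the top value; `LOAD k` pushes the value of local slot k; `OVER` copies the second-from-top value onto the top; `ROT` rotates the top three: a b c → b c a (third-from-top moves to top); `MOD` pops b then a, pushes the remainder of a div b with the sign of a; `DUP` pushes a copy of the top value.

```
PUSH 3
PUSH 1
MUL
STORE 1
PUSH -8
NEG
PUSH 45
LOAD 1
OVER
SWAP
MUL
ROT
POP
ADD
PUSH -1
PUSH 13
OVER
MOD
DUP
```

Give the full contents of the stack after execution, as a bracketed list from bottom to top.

PUSH 3  -> 3
PUSH 1  -> 3 1
MUL     -> 3
STORE 1 -> (empty)
PUSH -8 -> -8
NEG     -> 8
PUSH 45 -> 8 45
LOAD 1  -> 8 45 3
OVER    -> 8 45 3 45
SWAP    -> 8 45 45 3
MUL     -> 8 45 135
ROT     -> 45 135 8
POP     -> 45 135
ADD     -> 180
PUSH -1 -> 180 -1
PUSH 13 -> 180 -1 13
OVER    -> 180 -1 13 -1
MOD     -> 180 -1 0
DUP     -> 180 -1 0 0

[180, -1, 0, 0]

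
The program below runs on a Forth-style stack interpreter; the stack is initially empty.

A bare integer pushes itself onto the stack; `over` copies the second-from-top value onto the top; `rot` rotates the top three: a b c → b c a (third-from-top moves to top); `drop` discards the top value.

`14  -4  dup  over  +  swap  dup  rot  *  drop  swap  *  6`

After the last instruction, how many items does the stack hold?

14   -> [14]
-4   -> [14, -4]
dup  -> [14, -4, -4]
over -> [14, -4, -4, -4]
+    -> [14, -4, -8]
swap -> [14, -8, -4]
dup  -> [14, -8, -4, -4]
rot  -> [14, -4, -4, -8]
*    -> [14, -4, 32]
drop -> [14, -4]
swap -> [-4, 14]
*    -> [-56]
6    -> [-56, 6]

2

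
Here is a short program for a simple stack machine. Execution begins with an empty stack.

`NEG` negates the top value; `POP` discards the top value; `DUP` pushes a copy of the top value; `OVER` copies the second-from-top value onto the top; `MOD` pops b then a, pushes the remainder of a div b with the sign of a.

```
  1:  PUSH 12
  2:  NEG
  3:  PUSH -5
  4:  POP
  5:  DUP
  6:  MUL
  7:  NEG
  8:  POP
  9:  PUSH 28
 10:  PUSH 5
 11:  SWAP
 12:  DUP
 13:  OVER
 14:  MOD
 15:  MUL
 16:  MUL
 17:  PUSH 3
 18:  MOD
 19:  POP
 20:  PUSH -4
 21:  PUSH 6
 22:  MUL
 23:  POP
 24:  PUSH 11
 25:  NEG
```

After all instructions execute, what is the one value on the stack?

PUSH 12 -> [12]
NEG     -> [-12]
PUSH -5 -> [-12, -5]
POP     -> [-12]
DUP     -> [-12, -12]
MUL     -> [144]
NEG     -> [-144]
POP     -> []
PUSH 28 -> [28]
PUSH 5  -> [28, 5]
SWAP    -> [5, 28]
DUP     -> [5, 28, 28]
OVER    -> [5, 28, 28, 28]
MOD     -> [5, 28, 0]
MUL     -> [5, 0]
MUL     -> [0]
PUSH 3  -> [0, 3]
MOD     -> [0]
POP     -> []
PUSH -4 -> [-4]
PUSH 6  -> [-4, 6]
MUL     -> [-24]
POP     -> []
PUSH 11 -> [11]
NEG     -> [-11]

-11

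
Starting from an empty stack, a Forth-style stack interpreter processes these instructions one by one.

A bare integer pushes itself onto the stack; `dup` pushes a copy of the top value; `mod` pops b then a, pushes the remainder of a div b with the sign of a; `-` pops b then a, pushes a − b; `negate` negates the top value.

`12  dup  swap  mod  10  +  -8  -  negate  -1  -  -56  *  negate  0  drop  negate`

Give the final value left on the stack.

12     : 12
dup    : 12 12
swap   : 12 12
mod    : 0
10     : 0 10
+      : 10
-8     : 10 -8
-      : 18
negate : -18
-1     : -18 -1
-      : -17
-56    : -17 -56
*      : 952
negate : -952
0      : -952 0
drop   : -952
negate : 952

952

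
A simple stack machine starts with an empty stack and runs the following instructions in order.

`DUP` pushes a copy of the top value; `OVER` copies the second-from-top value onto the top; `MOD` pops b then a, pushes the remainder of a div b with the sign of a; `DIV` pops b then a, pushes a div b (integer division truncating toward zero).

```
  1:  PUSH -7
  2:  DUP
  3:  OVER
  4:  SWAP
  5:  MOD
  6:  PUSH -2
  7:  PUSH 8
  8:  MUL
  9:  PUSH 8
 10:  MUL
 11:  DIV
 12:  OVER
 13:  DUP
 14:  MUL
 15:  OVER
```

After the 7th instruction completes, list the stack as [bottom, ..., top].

[-7, 0, -2, 8]

PUSH -7 -> [-7]
DUP     -> [-7, -7]
OVER    -> [-7, -7, -7]
SWAP    -> [-7, -7, -7]
MOD     -> [-7, 0]
PUSH -2 -> [-7, 0, -2]
PUSH 8  -> [-7, 0, -2, 8]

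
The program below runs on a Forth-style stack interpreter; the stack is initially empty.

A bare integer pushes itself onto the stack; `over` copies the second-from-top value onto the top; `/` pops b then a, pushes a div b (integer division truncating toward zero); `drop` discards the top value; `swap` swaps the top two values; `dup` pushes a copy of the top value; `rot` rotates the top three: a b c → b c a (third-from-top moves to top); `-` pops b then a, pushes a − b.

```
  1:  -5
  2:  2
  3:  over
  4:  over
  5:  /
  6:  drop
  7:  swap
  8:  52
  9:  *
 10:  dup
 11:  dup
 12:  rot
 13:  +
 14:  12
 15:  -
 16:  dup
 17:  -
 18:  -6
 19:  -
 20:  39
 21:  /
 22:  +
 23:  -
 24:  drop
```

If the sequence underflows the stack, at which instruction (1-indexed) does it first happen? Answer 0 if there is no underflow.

0

-5    -5
2     -5 2
over  -5 2 -5
over  -5 2 -5 2
/     -5 2 -2
drop  -5 2
swap  2 -5
52    2 -5 52
*     2 -260
dup   2 -260 -260
dup   2 -260 -260 -260
rot   2 -260 -260 -260
+     2 -260 -520
12    2 -260 -520 12
-     2 -260 -532
dup   2 -260 -532 -532
-     2 -260 0
-6    2 -260 0 -6
-     2 -260 6
39    2 -260 6 39
/     2 -260 0
+     2 -260
-     262
drop  (empty)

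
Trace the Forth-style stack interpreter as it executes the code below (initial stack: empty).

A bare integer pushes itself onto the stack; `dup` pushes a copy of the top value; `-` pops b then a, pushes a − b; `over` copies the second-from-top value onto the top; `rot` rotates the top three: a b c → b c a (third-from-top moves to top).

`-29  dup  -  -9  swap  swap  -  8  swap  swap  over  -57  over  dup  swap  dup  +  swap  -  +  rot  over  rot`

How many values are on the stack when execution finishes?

-29  -> -29
dup  -> -29 -29
-    -> 0
-9   -> 0 -9
swap -> -9 0
swap -> 0 -9
-    -> 9
8    -> 9 8
swap -> 8 9
swap -> 9 8
over -> 9 8 9
-57  -> 9 8 9 -57
over -> 9 8 9 -57 9
dup  -> 9 8 9 -57 9 9
swap -> 9 8 9 -57 9 9
dup  -> 9 8 9 -57 9 9 9
+    -> 9 8 9 -57 9 18
swap -> 9 8 9 -57 18 9
-    -> 9 8 9 -57 9
+    -> 9 8 9 -48
rot  -> 9 9 -48 8
over -> 9 9 -48 8 -48
rot  -> 9 9 8 -48 -48

5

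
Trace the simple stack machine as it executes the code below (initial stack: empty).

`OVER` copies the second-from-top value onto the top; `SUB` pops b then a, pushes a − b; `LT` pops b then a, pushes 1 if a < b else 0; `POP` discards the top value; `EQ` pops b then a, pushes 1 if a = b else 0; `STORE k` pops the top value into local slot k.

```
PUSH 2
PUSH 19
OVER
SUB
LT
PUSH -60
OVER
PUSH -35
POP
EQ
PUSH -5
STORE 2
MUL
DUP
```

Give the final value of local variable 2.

-5

PUSH 2   -> [2]
PUSH 19  -> [2, 19]
OVER     -> [2, 19, 2]
SUB      -> [2, 17]
LT       -> [1]
PUSH -60 -> [1, -60]
OVER     -> [1, -60, 1]
PUSH -35 -> [1, -60, 1, -35]
POP      -> [1, -60, 1]
EQ       -> [1, 0]
PUSH -5  -> [1, 0, -5]
STORE 2  -> [1, 0]
MUL      -> [0]
DUP      -> [0, 0]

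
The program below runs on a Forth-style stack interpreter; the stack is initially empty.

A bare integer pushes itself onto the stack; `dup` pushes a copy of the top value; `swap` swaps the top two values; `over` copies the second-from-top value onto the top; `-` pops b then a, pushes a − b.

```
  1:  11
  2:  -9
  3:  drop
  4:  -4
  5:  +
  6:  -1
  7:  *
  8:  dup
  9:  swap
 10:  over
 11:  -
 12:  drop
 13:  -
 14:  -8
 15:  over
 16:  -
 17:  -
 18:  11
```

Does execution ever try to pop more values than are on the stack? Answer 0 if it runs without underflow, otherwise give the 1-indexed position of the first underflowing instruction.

11   : [11]
-9   : [11, -9]
drop : [11]
-4   : [11, -4]
+    : [7]
-1   : [7, -1]
*    : [-7]
dup  : [-7, -7]
swap : [-7, -7]
over : [-7, -7, -7]
-    : [-7, 0]
drop : [-7]
-  — needs 2 operands, stack has 1 → underflow

13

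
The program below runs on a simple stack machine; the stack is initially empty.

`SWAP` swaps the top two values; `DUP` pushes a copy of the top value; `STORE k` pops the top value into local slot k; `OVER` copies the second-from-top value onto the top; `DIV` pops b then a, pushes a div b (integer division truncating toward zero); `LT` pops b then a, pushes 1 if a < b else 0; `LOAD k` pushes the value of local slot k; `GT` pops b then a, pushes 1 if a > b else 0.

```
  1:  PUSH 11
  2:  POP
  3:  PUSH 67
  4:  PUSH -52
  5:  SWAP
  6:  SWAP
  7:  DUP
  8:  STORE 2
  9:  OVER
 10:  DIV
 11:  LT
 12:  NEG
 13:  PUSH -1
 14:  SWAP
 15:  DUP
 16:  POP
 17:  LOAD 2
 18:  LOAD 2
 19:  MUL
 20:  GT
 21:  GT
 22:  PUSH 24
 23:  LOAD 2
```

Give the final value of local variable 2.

-52

PUSH 11  : [11]
POP      : []
PUSH 67  : [67]
PUSH -52 : [67, -52]
SWAP     : [-52, 67]
SWAP     : [67, -52]
DUP      : [67, -52, -52]
STORE 2  : [67, -52]
OVER     : [67, -52, 67]
DIV      : [67, 0]
LT       : [0]
NEG      : [0]
PUSH -1  : [0, -1]
SWAP     : [-1, 0]
DUP      : [-1, 0, 0]
POP      : [-1, 0]
LOAD 2   : [-1, 0, -52]
LOAD 2   : [-1, 0, -52, -52]
MUL      : [-1, 0, 2704]
GT       : [-1, 0]
GT       : [0]
PUSH 24  : [0, 24]
LOAD 2   : [0, 24, -52]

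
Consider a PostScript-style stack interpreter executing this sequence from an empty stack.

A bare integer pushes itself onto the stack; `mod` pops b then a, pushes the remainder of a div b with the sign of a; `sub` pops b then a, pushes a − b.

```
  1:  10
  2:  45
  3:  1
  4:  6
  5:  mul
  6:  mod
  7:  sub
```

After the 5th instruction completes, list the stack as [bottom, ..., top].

[10, 45, 6]

10  -> 10
45  -> 10 45
1   -> 10 45 1
6   -> 10 45 1 6
mul -> 10 45 6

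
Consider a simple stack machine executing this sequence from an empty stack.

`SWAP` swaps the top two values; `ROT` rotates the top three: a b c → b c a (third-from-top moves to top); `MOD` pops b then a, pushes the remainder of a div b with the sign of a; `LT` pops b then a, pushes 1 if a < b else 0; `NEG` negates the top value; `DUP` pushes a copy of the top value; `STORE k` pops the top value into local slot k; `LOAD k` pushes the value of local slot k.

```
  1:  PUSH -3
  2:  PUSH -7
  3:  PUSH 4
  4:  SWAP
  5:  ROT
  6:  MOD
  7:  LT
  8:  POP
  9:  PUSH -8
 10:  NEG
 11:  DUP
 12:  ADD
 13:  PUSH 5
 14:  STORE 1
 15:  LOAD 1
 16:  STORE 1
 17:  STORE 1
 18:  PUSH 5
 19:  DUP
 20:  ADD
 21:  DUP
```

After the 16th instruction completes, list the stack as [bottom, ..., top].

PUSH -3  [-3]
PUSH -7  [-3, -7]
PUSH 4   [-3, -7, 4]
SWAP     [-3, 4, -7]
ROT      [4, -7, -3]
MOD      [4, -1]
LT       [0]
POP      []
PUSH -8  [-8]
NEG      [8]
DUP      [8, 8]
ADD      [16]
PUSH 5   [16, 5]
STORE 1  [16]
LOAD 1   [16, 5]
STORE 1  [16]

[16]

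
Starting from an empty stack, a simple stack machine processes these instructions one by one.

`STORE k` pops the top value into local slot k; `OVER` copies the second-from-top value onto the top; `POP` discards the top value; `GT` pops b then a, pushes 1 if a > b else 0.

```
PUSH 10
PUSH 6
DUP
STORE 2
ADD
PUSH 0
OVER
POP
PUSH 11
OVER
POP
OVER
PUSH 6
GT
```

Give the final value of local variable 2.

PUSH 10 : [10]
PUSH 6  : [10, 6]
DUP     : [10, 6, 6]
STORE 2 : [10, 6]
ADD     : [16]
PUSH 0  : [16, 0]
OVER    : [16, 0, 16]
POP     : [16, 0]
PUSH 11 : [16, 0, 11]
OVER    : [16, 0, 11, 0]
POP     : [16, 0, 11]
OVER    : [16, 0, 11, 0]
PUSH 6  : [16, 0, 11, 0, 6]
GT      : [16, 0, 11, 0]

6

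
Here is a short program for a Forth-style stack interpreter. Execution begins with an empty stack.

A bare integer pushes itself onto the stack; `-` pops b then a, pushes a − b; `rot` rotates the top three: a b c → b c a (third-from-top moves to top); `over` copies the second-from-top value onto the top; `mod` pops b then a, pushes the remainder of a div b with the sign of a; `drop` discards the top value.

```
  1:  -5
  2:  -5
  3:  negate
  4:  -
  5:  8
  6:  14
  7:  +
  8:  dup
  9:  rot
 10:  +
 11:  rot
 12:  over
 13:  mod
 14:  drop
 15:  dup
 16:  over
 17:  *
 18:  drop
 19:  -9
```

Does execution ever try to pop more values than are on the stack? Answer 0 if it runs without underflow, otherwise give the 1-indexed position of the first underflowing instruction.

11

-5      -5
-5      -5 -5
negate  -5 5
-       -10
8       -10 8
14      -10 8 14
+       -10 22
dup     -10 22 22
rot     22 22 -10
+       22 12
rot  — needs 3 operands, stack has 2 → underflow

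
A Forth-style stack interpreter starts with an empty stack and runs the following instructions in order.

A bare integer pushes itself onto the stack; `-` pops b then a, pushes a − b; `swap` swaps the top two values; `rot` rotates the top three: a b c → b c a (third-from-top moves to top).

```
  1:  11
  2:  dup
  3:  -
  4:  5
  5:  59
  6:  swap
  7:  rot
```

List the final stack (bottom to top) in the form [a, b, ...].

[59, 5, 0]

11   → [11]
dup  → [11, 11]
-    → [0]
5    → [0, 5]
59   → [0, 5, 59]
swap → [0, 59, 5]
rot  → [59, 5, 0]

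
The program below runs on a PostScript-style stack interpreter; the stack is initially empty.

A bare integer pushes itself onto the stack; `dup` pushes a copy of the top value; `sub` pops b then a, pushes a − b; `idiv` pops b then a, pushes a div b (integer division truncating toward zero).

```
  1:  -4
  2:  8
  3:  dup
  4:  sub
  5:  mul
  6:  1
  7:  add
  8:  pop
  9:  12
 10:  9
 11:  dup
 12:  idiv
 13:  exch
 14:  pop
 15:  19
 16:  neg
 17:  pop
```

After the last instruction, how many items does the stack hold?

-4   → [-4]
8    → [-4, 8]
dup  → [-4, 8, 8]
sub  → [-4, 0]
mul  → [0]
1    → [0, 1]
add  → [1]
pop  → []
12   → [12]
9    → [12, 9]
dup  → [12, 9, 9]
idiv → [12, 1]
exch → [1, 12]
pop  → [1]
19   → [1, 19]
neg  → [1, -19]
pop  → [1]

1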